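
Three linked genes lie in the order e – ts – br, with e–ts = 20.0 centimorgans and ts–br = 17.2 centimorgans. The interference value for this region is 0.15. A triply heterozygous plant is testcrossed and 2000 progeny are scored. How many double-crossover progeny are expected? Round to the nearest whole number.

Map distances give recombination frequencies of 0.200 and 0.172 for the two intervals.
With interference 0.15 (so coincidence = 0.85), expected double-crossover frequency = 0.200 × 0.172 × 0.85 = 0.02924.
Expected number = 0.02924 × 2000 = 58.48 ≈ 58.

58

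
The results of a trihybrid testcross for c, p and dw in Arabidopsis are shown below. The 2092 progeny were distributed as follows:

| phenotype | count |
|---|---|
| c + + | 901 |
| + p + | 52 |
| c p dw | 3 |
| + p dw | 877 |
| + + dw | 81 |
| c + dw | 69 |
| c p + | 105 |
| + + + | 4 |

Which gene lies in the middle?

The two most frequent reciprocal classes, c + + and + p dw, are the parental types, so the F1 was c + + / + p dw.
The two rarest classes, + + + and c p dw, are the double crossovers. Comparing them with the parentals, only the c allele has switched, so c is the middle locus and the order is dw – c – p.

c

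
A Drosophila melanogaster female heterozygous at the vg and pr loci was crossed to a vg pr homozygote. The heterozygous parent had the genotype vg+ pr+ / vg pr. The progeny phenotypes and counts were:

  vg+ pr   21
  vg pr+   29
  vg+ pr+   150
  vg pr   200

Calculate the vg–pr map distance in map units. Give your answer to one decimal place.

The recombinant classes are vg+ pr and vg pr+: 21 + 29 = 50.
Recombination frequency = 50/400 = 0.1250 ≈ 12.5%, i.e. 12.5 map units.

12.5 map units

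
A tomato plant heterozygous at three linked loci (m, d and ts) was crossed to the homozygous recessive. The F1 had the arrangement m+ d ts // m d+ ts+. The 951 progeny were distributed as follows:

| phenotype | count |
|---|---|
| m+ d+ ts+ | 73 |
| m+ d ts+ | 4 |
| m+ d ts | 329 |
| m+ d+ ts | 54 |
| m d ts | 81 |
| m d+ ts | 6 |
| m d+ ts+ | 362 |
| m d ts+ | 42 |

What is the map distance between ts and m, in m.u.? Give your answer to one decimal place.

17.2 m.u.

The two rarest classes, m+ d ts+ and m d+ ts, are the double crossovers. Comparing them with the parentals, only the ts allele has switched, so ts is the middle locus and the order is m – ts – d.
Crossovers in the m–ts interval produce the single-crossover classes m d ts and m+ d+ ts+ (81 + 73 = 154) plus the double crossovers (10).
RF(m–ts) = (154 + 10) / 951 = 164/951 = 0.1725 → 17.2 m.u.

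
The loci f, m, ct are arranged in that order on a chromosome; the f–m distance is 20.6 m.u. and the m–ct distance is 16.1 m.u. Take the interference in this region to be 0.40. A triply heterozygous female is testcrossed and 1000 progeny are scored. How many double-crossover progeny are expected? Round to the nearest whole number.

20

Map distances give recombination frequencies of 0.206 and 0.161 for the two intervals.
With interference 0.40 (so coincidence = 0.60), expected double-crossover frequency = 0.206 × 0.161 × 0.60 = 0.01990.
Expected number = 0.01990 × 1000 = 19.90 ≈ 20.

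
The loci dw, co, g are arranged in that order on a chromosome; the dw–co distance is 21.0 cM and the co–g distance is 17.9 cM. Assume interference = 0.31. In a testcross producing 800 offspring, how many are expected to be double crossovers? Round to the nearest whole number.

21

Map distances give recombination frequencies of 0.210 and 0.179 for the two intervals.
With interference 0.31 (so coincidence = 0.69), expected double-crossover frequency = 0.210 × 0.179 × 0.69 = 0.02594.
Expected number = 0.02594 × 800 = 20.75 ≈ 21.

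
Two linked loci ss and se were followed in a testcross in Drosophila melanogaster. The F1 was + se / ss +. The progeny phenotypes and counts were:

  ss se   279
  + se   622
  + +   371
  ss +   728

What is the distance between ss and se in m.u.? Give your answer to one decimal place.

The recombinant classes are + + and ss se: 371 + 279 = 650.
Recombination frequency = 650/2000 = 0.3250 ≈ 32.5%, i.e. 32.5 m.u.

32.5 m.u.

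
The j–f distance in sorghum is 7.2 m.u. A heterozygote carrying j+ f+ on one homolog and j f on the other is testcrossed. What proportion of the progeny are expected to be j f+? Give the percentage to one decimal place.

3.6%

A map distance of 7.2 m.u. corresponds to a recombination frequency of 0.072.
The F1 is j+ f+ / j f, so j f+ is a recombinant gamete class with expected frequency r/2 = 0.072/2 = 0.0360.
That is 0.0360 = 3.6% of the progeny.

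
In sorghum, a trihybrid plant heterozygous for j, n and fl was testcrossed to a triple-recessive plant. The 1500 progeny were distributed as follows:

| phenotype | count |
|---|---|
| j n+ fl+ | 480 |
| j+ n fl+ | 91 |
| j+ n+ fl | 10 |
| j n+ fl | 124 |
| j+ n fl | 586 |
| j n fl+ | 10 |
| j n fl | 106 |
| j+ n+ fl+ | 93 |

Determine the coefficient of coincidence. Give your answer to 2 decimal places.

0.58

The two most frequent reciprocal classes, j+ n fl and j n+ fl+, are the parental types, so the F1 was j+ n fl / j n+ fl+.
The two rarest classes, j+ n+ fl and j n fl+, are the double crossovers. Comparing them with the parentals, only the n allele has switched, so n is the middle locus and the order is j – n – fl.
j–n: (199 + 20)/1500 = 0.1460; n–fl: (215 + 20)/1500 = 0.1567.
Expected DCO frequency = 0.1460 × 0.1567 ≈ 0.02288; observed = 20/1500 ≈ 0.01333.
Coefficient of coincidence = 0.01333/0.02288 ≈ 0.58.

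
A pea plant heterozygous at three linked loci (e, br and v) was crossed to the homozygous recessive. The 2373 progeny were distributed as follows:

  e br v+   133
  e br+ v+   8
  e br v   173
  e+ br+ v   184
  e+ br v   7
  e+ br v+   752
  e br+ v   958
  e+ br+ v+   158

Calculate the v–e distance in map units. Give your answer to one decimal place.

The two most frequent reciprocal classes, e br+ v and e+ br v+, are the parental types, so the F1 was e br+ v / e+ br v+.
The two rarest classes, e br+ v+ and e+ br v, are the double crossovers. Comparing them with the parentals, only the v allele has switched, so v is the middle locus and the order is e – v – br.
Crossovers in the e–v interval produce the single-crossover classes e+ br+ v and e br v+ (184 + 133 = 317) plus the double crossovers (15).
RF(e–v) = (317 + 15) / 2373 = 332/2373 = 0.1399 → 14.0 map units.

14.0 map units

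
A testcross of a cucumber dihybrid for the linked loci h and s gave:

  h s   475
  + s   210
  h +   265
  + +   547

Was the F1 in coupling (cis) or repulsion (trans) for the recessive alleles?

cis

The two most frequent classes are + + (547) and h s (475); these are the parental (non-recombinant) types.
So the F1 carried + + on one chromosome and h s on the other — the recessive alleles are on the same chromosome (cis / coupling).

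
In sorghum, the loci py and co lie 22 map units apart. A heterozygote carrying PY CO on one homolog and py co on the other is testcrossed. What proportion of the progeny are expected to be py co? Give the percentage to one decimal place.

39.0%

A map distance of 22 map units corresponds to a recombination frequency of 0.220.
The F1 is PY CO / py co, so py co is a parental gamete class with expected frequency (1 − r)/2 = 0.780/2 = 0.3900.
That is 0.3900 = 39.0% of the progeny.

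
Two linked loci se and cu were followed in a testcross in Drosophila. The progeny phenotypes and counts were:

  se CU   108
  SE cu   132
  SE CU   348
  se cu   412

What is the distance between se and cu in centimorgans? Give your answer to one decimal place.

The two most frequent classes, SE CU (348) and se cu (412), are the parental types, so the F1 was SE CU / se cu.
The recombinant classes are SE cu and se CU: 132 + 108 = 240.
Recombination frequency = 240/1000 = 0.2400 ≈ 24.0%, i.e. 24.0 centimorgans.

24.0 centimorgans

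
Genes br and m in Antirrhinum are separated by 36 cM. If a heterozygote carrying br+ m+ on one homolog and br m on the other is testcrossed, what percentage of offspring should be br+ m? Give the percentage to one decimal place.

18.0%

A map distance of 36 cM corresponds to a recombination frequency of 0.360.
The F1 is br+ m+ / br m, so br+ m is a recombinant gamete class with expected frequency r/2 = 0.360/2 = 0.1800.
That is 0.1800 = 18.0% of the progeny.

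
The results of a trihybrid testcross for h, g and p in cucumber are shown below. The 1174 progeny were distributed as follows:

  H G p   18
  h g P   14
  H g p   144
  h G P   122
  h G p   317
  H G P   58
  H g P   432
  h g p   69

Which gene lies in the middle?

The two most frequent reciprocal classes, h G p and H g P, are the parental types, so the F1 was h G p / H g P.
The two rarest classes, H G p and h g P, are the double crossovers. Comparing them with the parentals, only the h allele has switched, so h is the middle locus and the order is p – h – g.

h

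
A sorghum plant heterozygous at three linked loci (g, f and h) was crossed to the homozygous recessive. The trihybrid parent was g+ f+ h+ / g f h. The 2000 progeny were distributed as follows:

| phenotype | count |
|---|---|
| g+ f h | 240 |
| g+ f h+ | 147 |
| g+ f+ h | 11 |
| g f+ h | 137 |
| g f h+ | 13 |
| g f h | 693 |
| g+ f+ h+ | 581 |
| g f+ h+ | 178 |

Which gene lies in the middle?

The two rarest classes, g+ f+ h and g f h+, are the double crossovers. Comparing them with the parentals, only the h allele has switched, so h is the middle locus and the order is f – h – g.

h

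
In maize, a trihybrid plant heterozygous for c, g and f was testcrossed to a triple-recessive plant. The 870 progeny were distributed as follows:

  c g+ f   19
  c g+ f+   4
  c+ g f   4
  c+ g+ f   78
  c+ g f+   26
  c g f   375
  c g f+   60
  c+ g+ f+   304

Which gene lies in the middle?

The two most frequent reciprocal classes, c+ g+ f+ and c g f, are the parental types, so the F1 was c+ g+ f+ / c g f.
The two rarest classes, c g+ f+ and c+ g f, are the double crossovers. Comparing them with the parentals, only the c allele has switched, so c is the middle locus and the order is g – c – f.

c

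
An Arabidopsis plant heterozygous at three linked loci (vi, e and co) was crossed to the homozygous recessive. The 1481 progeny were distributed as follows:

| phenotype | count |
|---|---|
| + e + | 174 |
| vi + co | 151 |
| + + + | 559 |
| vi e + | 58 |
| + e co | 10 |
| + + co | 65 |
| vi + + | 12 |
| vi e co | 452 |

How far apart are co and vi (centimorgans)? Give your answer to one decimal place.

The two most frequent reciprocal classes, + + + and vi e co, are the parental types, so the F1 was + + + / vi e co.
The two rarest classes, vi + + and + e co, are the double crossovers. Comparing them with the parentals, only the vi allele has switched, so vi is the middle locus and the order is co – vi – e.
Crossovers in the co–vi interval produce the single-crossover classes + + co and vi e + (65 + 58 = 123) plus the double crossovers (22).
RF(co–vi) = (123 + 22) / 1481 = 145/1481 = 0.0979 → 9.8 centimorgans.

9.8 centimorgans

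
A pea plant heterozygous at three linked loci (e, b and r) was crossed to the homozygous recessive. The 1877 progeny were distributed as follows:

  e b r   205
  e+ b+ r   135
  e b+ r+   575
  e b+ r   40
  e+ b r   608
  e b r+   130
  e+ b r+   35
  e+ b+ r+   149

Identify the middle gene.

The two most frequent reciprocal classes, e b+ r+ and e+ b r, are the parental types, so the F1 was e b+ r+ / e+ b r.
The two rarest classes, e b+ r and e+ b r+, are the double crossovers. Comparing them with the parentals, only the r allele has switched, so r is the middle locus and the order is b – r – e.

r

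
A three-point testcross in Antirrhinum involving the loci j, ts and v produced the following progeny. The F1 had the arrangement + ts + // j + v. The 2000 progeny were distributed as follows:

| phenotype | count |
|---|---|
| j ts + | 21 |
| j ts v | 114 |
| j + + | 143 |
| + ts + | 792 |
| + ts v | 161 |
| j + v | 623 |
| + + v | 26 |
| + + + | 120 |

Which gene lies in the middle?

The two rarest classes, j ts + and + + v, are the double crossovers. Comparing them with the parentals, only the j allele has switched, so j is the middle locus and the order is ts – j – v.

j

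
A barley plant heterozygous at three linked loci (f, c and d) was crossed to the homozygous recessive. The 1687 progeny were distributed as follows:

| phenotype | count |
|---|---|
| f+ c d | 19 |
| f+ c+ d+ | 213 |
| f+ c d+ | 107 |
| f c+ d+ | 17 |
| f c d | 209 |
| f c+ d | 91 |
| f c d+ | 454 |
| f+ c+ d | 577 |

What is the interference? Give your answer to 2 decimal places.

The two most frequent reciprocal classes, f+ c+ d and f c d+, are the parental types, so the F1 was f+ c+ d / f c d+.
The two rarest classes, f+ c d and f c+ d+, are the double crossovers. Comparing them with the parentals, only the c allele has switched, so c is the middle locus and the order is f – c – d.
f–c: (198 + 36)/1687 = 0.1387; c–d: (422 + 36)/1687 = 0.2715.
Expected DCO frequency = 0.1387 × 0.2715 ≈ 0.03766; observed = 36/1687 ≈ 0.02134.
Coefficient of coincidence = 0.02134/0.03766 ≈ 0.57; interference = 1 − 0.57 = 0.43.

0.43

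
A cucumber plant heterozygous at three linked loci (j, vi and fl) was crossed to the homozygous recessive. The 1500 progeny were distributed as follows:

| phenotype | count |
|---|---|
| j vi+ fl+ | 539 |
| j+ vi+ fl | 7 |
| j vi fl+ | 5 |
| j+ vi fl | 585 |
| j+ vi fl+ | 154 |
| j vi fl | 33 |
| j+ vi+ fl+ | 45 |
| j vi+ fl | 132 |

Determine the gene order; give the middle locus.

vi

The two most frequent reciprocal classes, j+ vi fl and j vi+ fl+, are the parental types, so the F1 was j+ vi fl / j vi+ fl+.
The two rarest classes, j+ vi+ fl and j vi fl+, are the double crossovers. Comparing them with the parentals, only the vi allele has switched, so vi is the middle locus and the order is j – vi – fl.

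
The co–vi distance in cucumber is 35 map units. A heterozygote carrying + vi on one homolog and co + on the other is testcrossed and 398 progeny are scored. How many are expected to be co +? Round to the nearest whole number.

129

A map distance of 35 map units corresponds to a recombination frequency of 0.350.
The F1 is + vi / co +, so co + is a parental gamete class with expected frequency (1 − r)/2 = 0.650/2 = 0.3250.
Expected number = 0.3250 × 398 = 129.35 ≈ 129.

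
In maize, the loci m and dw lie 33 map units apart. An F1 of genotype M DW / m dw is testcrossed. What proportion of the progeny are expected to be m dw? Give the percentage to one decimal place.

33.5%

A map distance of 33 map units corresponds to a recombination frequency of 0.330.
The F1 is M DW / m dw, so m dw is a parental gamete class with expected frequency (1 − r)/2 = 0.670/2 = 0.3350.
That is 0.3350 = 33.5% of the progeny.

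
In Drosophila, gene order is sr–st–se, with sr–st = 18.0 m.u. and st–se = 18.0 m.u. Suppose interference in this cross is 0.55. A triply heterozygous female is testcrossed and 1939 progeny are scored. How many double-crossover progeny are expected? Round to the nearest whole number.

28

Map distances give recombination frequencies of 0.180 and 0.180 for the two intervals.
With interference 0.55 (so coincidence = 0.45), expected double-crossover frequency = 0.180 × 0.180 × 0.45 = 0.01458.
Expected number = 0.01458 × 1939 = 28.27 ≈ 28.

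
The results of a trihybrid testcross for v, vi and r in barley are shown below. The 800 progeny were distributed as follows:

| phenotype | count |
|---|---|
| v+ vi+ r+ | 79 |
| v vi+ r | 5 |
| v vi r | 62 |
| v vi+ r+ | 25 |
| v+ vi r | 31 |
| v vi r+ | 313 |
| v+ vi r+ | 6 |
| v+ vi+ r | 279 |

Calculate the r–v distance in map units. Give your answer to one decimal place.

The two most frequent reciprocal classes, v vi r+ and v+ vi+ r, are the parental types, so the F1 was v vi r+ / v+ vi+ r.
The two rarest classes, v+ vi r+ and v vi+ r, are the double crossovers. Comparing them with the parentals, only the v allele has switched, so v is the middle locus and the order is r – v – vi.
Crossovers in the r–v interval produce the single-crossover classes v vi r and v+ vi+ r+ (62 + 79 = 141) plus the double crossovers (11).
RF(r–v) = (141 + 11) / 800 = 152/800 = 0.1900 → 19.0 map units.

19.0 map units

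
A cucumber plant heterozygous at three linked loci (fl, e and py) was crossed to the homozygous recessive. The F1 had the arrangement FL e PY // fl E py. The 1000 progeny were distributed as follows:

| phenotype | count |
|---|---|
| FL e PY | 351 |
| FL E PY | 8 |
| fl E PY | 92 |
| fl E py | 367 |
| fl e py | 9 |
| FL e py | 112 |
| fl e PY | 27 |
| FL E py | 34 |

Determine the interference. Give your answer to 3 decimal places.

The two rarest classes, FL E PY and fl e py, are the double crossovers. Comparing them with the parentals, only the e allele has switched, so e is the middle locus and the order is py – e – fl.
py–e: (204 + 17)/1000 = 0.2210; e–fl: (61 + 17)/1000 = 0.0780.
Expected DCO frequency = 0.2210 × 0.0780 ≈ 0.01724; observed = 17/1000 ≈ 0.01700.
Coefficient of coincidence = 0.01700/0.01724 ≈ 0.986; interference = 1 − 0.986 = 0.014.

0.014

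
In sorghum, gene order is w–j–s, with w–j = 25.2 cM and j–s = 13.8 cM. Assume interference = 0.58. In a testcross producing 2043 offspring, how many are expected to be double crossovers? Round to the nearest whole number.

Map distances give recombination frequencies of 0.252 and 0.138 for the two intervals.
With interference 0.58 (so coincidence = 0.42), expected double-crossover frequency = 0.252 × 0.138 × 0.42 = 0.01461.
Expected number = 0.01461 × 2043 = 29.84 ≈ 30.

30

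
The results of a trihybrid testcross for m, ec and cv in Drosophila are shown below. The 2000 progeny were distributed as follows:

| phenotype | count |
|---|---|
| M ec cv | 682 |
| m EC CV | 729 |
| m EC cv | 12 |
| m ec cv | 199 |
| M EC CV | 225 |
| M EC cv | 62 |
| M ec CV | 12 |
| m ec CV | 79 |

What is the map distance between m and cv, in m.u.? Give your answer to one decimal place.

The two most frequent reciprocal classes, m EC CV and M ec cv, are the parental types, so the F1 was m EC CV / M ec cv.
The two rarest classes, m EC cv and M ec CV, are the double crossovers. Comparing them with the parentals, only the cv allele has switched, so cv is the middle locus and the order is ec – cv – m.
Crossovers in the cv–m interval produce the single-crossover classes M EC CV and m ec cv (225 + 199 = 424) plus the double crossovers (24).
RF(cv–m) = (424 + 24) / 2000 = 448/2000 = 0.2240 → 22.4 m.u.

22.4 m.u.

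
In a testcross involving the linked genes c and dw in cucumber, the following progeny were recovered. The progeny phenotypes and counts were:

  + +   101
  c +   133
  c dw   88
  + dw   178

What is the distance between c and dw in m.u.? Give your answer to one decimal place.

37.8 m.u.

The two most frequent classes, + dw (178) and c + (133), are the parental types, so the F1 was + dw / c +.
The recombinant classes are + + and c dw: 101 + 88 = 189.
Recombination frequency = 189/500 = 0.3780 ≈ 37.8%, i.e. 37.8 m.u.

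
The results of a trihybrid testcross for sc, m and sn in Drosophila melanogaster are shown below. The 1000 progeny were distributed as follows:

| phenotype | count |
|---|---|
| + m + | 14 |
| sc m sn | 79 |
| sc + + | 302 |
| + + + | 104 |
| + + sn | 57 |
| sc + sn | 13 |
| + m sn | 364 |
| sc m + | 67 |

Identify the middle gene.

sn

The two most frequent reciprocal classes, sc + + and + m sn, are the parental types, so the F1 was sc + + / + m sn.
The two rarest classes, sc + sn and + m +, are the double crossovers. Comparing them with the parentals, only the sn allele has switched, so sn is the middle locus and the order is m – sn – sc.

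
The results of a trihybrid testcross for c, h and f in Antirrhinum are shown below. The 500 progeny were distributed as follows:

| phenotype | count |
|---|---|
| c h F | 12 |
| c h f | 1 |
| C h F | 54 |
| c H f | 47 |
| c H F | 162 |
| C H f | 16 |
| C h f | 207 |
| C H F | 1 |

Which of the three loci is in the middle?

c

The two most frequent reciprocal classes, c H F and C h f, are the parental types, so the F1 was c H F / C h f.
The two rarest classes, C H F and c h f, are the double crossovers. Comparing them with the parentals, only the c allele has switched, so c is the middle locus and the order is f – c – h.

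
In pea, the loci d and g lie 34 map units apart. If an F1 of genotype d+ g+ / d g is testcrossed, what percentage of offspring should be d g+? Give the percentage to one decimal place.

A map distance of 34 map units corresponds to a recombination frequency of 0.340.
The F1 is d+ g+ / d g, so d g+ is a recombinant gamete class with expected frequency r/2 = 0.340/2 = 0.1700.
That is 0.1700 = 17.0% of the progeny.

17.0%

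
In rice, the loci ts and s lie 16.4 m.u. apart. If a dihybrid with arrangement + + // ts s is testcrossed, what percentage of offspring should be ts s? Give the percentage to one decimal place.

41.8%

A map distance of 16.4 m.u. corresponds to a recombination frequency of 0.164.
The F1 is + + / ts s, so ts s is a parental gamete class with expected frequency (1 − r)/2 = 0.836/2 = 0.4180.
That is 0.4180 = 41.8% of the progeny.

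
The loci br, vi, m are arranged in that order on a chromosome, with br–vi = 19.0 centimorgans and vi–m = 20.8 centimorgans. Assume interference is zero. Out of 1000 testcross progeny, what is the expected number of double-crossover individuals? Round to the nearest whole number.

40

Map distances give recombination frequencies of 0.190 and 0.208 for the two intervals.
With no interference, expected double-crossover frequency = 0.190 × 0.208 = 0.03952.
Expected number = 0.03952 × 1000 = 39.52 ≈ 40.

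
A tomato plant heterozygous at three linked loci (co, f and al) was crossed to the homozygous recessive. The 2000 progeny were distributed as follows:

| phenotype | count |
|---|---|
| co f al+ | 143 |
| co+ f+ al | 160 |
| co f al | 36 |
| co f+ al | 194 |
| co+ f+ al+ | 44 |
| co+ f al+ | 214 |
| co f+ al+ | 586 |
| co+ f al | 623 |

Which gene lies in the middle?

The two most frequent reciprocal classes, co+ f al and co f+ al+, are the parental types, so the F1 was co+ f al / co f+ al+.
The two rarest classes, co f al and co+ f+ al+, are the double crossovers. Comparing them with the parentals, only the co allele has switched, so co is the middle locus and the order is f – co – al.

co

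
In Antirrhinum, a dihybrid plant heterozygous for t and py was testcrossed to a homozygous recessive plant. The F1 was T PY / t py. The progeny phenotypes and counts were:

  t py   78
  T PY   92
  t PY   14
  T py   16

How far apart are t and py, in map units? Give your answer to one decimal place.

15.0 map units

The recombinant classes are T py and t PY: 16 + 14 = 30.
Recombination frequency = 30/200 = 0.1500 ≈ 15.0%, i.e. 15.0 map units.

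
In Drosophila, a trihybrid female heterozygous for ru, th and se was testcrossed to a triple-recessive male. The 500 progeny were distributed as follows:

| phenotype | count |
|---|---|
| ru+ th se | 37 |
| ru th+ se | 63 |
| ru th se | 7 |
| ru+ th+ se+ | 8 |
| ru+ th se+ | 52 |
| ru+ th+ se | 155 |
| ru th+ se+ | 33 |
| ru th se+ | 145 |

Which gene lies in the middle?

se

The two most frequent reciprocal classes, ru+ th+ se and ru th se+, are the parental types, so the F1 was ru+ th+ se / ru th se+.
The two rarest classes, ru+ th+ se+ and ru th se, are the double crossovers. Comparing them with the parentals, only the se allele has switched, so se is the middle locus and the order is th – se – ru.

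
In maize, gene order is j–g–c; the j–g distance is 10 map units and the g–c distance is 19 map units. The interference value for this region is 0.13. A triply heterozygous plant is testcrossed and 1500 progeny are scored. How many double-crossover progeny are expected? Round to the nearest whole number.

Map distances give recombination frequencies of 0.100 and 0.190 for the two intervals.
With interference 0.13 (so coincidence = 0.87), expected double-crossover frequency = 0.100 × 0.190 × 0.87 = 0.01653.
Expected number = 0.01653 × 1500 = 24.80 ≈ 25.

25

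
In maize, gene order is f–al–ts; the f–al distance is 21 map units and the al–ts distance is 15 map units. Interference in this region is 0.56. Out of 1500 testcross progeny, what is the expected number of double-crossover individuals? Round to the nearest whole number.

Map distances give recombination frequencies of 0.210 and 0.150 for the two intervals.
With interference 0.56 (so coincidence = 0.44), expected double-crossover frequency = 0.210 × 0.150 × 0.44 = 0.01386.
Expected number = 0.01386 × 1500 = 20.79 ≈ 21.

21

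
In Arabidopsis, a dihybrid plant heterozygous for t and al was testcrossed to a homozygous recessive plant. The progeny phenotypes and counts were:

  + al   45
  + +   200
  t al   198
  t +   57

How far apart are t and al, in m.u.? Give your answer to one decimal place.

The two most frequent classes, + + (200) and t al (198), are the parental types, so the F1 was + + / t al.
The recombinant classes are + al and t +: 45 + 57 = 102.
Recombination frequency = 102/500 = 0.2040 ≈ 20.4%, i.e. 20.4 m.u.

20.4 m.u.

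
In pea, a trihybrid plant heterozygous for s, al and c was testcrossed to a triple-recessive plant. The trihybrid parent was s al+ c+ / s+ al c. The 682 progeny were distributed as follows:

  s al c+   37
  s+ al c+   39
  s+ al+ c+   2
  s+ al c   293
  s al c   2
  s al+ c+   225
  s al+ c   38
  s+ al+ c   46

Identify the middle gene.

s

The two rarest classes, s+ al+ c+ and s al c, are the double crossovers. Comparing them with the parentals, only the s allele has switched, so s is the middle locus and the order is al – s – c.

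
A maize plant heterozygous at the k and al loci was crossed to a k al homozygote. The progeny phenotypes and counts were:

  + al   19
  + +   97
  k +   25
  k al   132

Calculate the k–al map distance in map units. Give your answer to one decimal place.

The two most frequent classes, + + (97) and k al (132), are the parental types, so the F1 was + + / k al.
The recombinant classes are + al and k +: 19 + 25 = 44.
Recombination frequency = 44/273 = 0.1612 ≈ 16.1%, i.e. 16.1 map units.

16.1 map units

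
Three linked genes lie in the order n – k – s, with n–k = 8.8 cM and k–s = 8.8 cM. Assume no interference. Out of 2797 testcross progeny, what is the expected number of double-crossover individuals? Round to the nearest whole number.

Map distances give recombination frequencies of 0.088 and 0.088 for the two intervals.
With no interference, expected double-crossover frequency = 0.088 × 0.088 = 0.00774.
Expected number = 0.00774 × 2797 = 21.66 ≈ 22.

22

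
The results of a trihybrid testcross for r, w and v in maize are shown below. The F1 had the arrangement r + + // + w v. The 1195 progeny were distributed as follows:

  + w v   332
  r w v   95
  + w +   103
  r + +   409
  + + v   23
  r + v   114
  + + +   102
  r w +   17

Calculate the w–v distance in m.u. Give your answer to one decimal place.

21.5 m.u.

The two rarest classes, r w + and + + v, are the double crossovers. Comparing them with the parentals, only the w allele has switched, so w is the middle locus and the order is v – w – r.
Crossovers in the v–w interval produce the single-crossover classes r + v and + w + (114 + 103 = 217) plus the double crossovers (40).
RF(v–w) = (217 + 40) / 1195 = 257/1195 = 0.2151 → 21.5 m.u.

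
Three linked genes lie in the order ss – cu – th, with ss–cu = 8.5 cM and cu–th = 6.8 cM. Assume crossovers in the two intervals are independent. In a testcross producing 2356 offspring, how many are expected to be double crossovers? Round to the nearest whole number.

14

Map distances give recombination frequencies of 0.085 and 0.068 for the two intervals.
With no interference, expected double-crossover frequency = 0.085 × 0.068 = 0.00578.
Expected number = 0.00578 × 2356 = 13.62 ≈ 14.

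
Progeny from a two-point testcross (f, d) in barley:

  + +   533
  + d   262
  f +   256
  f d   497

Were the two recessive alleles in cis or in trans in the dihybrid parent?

cis

The two most frequent classes are + + (533) and f d (497); these are the parental (non-recombinant) types.
So the F1 carried + + on one chromosome and f d on the other — the recessive alleles are on the same chromosome (cis / coupling).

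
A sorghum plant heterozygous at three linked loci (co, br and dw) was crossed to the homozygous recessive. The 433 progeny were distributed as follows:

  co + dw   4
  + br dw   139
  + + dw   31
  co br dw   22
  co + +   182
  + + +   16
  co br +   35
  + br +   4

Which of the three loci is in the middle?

The two most frequent reciprocal classes, + br dw and co + +, are the parental types, so the F1 was + br dw / co + +.
The two rarest classes, + br + and co + dw, are the double crossovers. Comparing them with the parentals, only the dw allele has switched, so dw is the middle locus and the order is br – dw – co.

dw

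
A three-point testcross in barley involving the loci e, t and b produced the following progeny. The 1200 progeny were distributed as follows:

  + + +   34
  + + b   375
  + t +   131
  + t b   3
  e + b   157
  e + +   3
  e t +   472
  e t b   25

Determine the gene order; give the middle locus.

t

The two most frequent reciprocal classes, + + b and e t +, are the parental types, so the F1 was + + b / e t +.
The two rarest classes, + t b and e + +, are the double crossovers. Comparing them with the parentals, only the t allele has switched, so t is the middle locus and the order is e – t – b.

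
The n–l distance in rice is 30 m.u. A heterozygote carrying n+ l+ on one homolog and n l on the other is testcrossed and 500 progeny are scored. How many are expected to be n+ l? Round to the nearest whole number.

75

A map distance of 30 m.u. corresponds to a recombination frequency of 0.300.
The F1 is n+ l+ / n l, so n+ l is a recombinant gamete class with expected frequency r/2 = 0.300/2 = 0.1500.
Expected number = 0.1500 × 500 = 75.00 ≈ 75.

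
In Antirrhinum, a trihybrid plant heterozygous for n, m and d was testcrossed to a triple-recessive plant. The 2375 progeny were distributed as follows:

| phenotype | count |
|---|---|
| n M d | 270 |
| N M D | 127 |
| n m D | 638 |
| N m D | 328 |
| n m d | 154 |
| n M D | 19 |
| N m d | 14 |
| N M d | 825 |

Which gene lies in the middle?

The two most frequent reciprocal classes, n m D and N M d, are the parental types, so the F1 was n m D / N M d.
The two rarest classes, n M D and N m d, are the double crossovers. Comparing them with the parentals, only the m allele has switched, so m is the middle locus and the order is d – m – n.

m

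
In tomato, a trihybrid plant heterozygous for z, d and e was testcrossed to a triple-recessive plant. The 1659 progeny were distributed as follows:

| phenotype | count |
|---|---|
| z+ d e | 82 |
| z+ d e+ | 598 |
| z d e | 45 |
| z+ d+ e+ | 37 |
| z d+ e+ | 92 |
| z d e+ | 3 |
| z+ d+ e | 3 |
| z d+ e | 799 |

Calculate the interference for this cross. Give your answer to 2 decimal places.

0.37

The two most frequent reciprocal classes, z d+ e and z+ d e+, are the parental types, so the F1 was z d+ e / z+ d e+.
The two rarest classes, z+ d+ e and z d e+, are the double crossovers. Comparing them with the parentals, only the z allele has switched, so z is the middle locus and the order is e – z – d.
e–z: (174 + 6)/1659 = 0.1085; z–d: (82 + 6)/1659 = 0.0530.
Expected DCO frequency = 0.1085 × 0.0530 ≈ 0.00575; observed = 6/1659 ≈ 0.00362.
Coefficient of coincidence = 0.00362/0.00575 ≈ 0.63; interference = 1 − 0.63 = 0.37.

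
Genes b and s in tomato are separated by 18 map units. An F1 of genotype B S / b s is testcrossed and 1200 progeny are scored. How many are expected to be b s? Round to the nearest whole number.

A map distance of 18 map units corresponds to a recombination frequency of 0.180.
The F1 is B S / b s, so b s is a parental gamete class with expected frequency (1 − r)/2 = 0.820/2 = 0.4100.
Expected number = 0.4100 × 1200 = 492.00 ≈ 492.

492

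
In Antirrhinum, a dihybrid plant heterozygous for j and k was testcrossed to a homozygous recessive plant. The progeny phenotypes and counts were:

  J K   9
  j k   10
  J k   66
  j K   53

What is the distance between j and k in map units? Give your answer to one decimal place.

The two most frequent classes, J k (66) and j K (53), are the parental types, so the F1 was J k / j K.
The recombinant classes are J K and j k: 9 + 10 = 19.
Recombination frequency = 19/138 = 0.1377 ≈ 13.8%, i.e. 13.8 map units.

13.8 map units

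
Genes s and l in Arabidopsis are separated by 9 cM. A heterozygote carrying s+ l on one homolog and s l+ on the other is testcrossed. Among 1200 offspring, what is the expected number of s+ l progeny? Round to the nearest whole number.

546

A map distance of 9 cM corresponds to a recombination frequency of 0.090.
The F1 is s+ l / s l+, so s+ l is a parental gamete class with expected frequency (1 − r)/2 = 0.910/2 = 0.4550.
Expected number = 0.4550 × 1200 = 546.00 ≈ 546.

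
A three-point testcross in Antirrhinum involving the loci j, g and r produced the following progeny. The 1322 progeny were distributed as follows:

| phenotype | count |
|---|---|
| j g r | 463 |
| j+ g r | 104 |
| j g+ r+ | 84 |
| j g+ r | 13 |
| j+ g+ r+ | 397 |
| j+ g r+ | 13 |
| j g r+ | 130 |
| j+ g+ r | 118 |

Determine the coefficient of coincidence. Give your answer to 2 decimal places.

The two most frequent reciprocal classes, j+ g+ r+ and j g r, are the parental types, so the F1 was j+ g+ r+ / j g r.
The two rarest classes, j+ g r+ and j g+ r, are the double crossovers. Comparing them with the parentals, only the g allele has switched, so g is the middle locus and the order is j – g – r.
j–g: (188 + 26)/1322 = 0.1619; g–r: (248 + 26)/1322 = 0.2073.
Expected DCO frequency = 0.1619 × 0.2073 ≈ 0.03356; observed = 26/1322 ≈ 0.01967.
Coefficient of coincidence = 0.01967/0.03356 ≈ 0.59.

0.59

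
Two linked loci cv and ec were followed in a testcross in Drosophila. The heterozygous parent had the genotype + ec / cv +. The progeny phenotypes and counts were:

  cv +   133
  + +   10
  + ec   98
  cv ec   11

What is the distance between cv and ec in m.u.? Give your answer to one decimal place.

The recombinant classes are + + and cv ec: 10 + 11 = 21.
Recombination frequency = 21/252 = 0.0833 ≈ 8.3%, i.e. 8.3 m.u.

8.3 m.u.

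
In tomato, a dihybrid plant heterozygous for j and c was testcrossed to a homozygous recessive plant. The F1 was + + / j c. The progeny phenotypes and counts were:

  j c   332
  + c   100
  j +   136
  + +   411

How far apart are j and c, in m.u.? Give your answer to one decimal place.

The recombinant classes are + c and j +: 100 + 136 = 236.
Recombination frequency = 236/979 = 0.2411 ≈ 24.1%, i.e. 24.1 m.u.

24.1 m.u.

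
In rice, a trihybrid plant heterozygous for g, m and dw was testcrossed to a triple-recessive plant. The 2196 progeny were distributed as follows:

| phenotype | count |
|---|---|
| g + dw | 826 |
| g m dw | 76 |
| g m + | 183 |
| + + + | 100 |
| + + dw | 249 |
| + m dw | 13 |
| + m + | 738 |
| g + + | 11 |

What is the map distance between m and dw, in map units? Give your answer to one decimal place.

9.1 map units

The two most frequent reciprocal classes, g + dw and + m +, are the parental types, so the F1 was g + dw / + m +.
The two rarest classes, g + + and + m dw, are the double crossovers. Comparing them with the parentals, only the dw allele has switched, so dw is the middle locus and the order is m – dw – g.
Crossovers in the m–dw interval produce the single-crossover classes g m dw and + + + (76 + 100 = 176) plus the double crossovers (24).
RF(m–dw) = (176 + 24) / 2196 = 200/2196 = 0.0911 → 9.1 map units.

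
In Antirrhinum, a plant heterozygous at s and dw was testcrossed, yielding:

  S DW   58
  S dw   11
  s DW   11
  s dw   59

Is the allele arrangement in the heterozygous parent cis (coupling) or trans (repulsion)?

cis

The two most frequent classes are S DW (58) and s dw (59); these are the parental (non-recombinant) types.
So the F1 carried S DW on one chromosome and s dw on the other — the recessive alleles are on the same chromosome (cis / coupling).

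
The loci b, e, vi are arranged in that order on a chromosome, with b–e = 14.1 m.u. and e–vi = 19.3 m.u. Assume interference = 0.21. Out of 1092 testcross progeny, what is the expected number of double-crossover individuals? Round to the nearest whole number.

23

Map distances give recombination frequencies of 0.141 and 0.193 for the two intervals.
With interference 0.21 (so coincidence = 0.79), expected double-crossover frequency = 0.141 × 0.193 × 0.79 = 0.02150.
Expected number = 0.02150 × 1092 = 23.48 ≈ 23.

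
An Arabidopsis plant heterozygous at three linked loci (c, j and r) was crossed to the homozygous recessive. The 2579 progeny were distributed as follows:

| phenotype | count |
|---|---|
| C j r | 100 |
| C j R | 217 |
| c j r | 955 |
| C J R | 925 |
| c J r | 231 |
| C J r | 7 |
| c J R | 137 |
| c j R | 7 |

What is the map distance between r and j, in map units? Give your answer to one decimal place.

17.9 map units

The two most frequent reciprocal classes, c j r and C J R, are the parental types, so the F1 was c j r / C J R.
The two rarest classes, c j R and C J r, are the double crossovers. Comparing them with the parentals, only the r allele has switched, so r is the middle locus and the order is c – r – j.
Crossovers in the r–j interval produce the single-crossover classes c J r and C j R (231 + 217 = 448) plus the double crossovers (14).
RF(r–j) = (448 + 14) / 2579 = 462/2579 = 0.1791 → 17.9 map units.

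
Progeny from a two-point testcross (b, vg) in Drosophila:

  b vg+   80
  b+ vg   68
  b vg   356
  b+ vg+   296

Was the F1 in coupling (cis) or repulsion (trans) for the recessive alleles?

cis

The two most frequent classes are b+ vg+ (296) and b vg (356); these are the parental (non-recombinant) types.
So the F1 carried b+ vg+ on one chromosome and b vg on the other — the recessive alleles are on the same chromosome (cis / coupling).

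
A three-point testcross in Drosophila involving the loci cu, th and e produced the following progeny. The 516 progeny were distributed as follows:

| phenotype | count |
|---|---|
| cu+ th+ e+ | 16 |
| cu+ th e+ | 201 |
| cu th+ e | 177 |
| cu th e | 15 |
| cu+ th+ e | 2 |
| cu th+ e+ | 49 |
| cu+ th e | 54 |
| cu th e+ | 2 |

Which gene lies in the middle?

The two most frequent reciprocal classes, cu+ th e+ and cu th+ e, are the parental types, so the F1 was cu+ th e+ / cu th+ e.
The two rarest classes, cu th e+ and cu+ th+ e, are the double crossovers. Comparing them with the parentals, only the cu allele has switched, so cu is the middle locus and the order is th – cu – e.

cu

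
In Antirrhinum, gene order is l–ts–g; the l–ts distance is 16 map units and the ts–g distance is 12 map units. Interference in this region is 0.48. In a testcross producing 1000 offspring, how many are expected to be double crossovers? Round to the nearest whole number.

10

Map distances give recombination frequencies of 0.160 and 0.120 for the two intervals.
With interference 0.48 (so coincidence = 0.52), expected double-crossover frequency = 0.160 × 0.120 × 0.52 = 0.00998.
Expected number = 0.00998 × 1000 = 9.98 ≈ 10.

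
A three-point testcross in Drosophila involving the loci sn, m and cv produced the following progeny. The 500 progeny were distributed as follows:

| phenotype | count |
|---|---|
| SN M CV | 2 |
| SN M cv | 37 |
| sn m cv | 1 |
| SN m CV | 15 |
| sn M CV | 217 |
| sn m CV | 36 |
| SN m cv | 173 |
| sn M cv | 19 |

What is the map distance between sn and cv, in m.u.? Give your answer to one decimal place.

7.4 m.u.

The two most frequent reciprocal classes, sn M CV and SN m cv, are the parental types, so the F1 was sn M CV / SN m cv.
The two rarest classes, SN M CV and sn m cv, are the double crossovers. Comparing them with the parentals, only the sn allele has switched, so sn is the middle locus and the order is m – sn – cv.
Crossovers in the sn–cv interval produce the single-crossover classes sn M cv and SN m CV (19 + 15 = 34) plus the double crossovers (3).
RF(sn–cv) = (34 + 3) / 500 = 37/500 = 0.0740 → 7.4 m.u.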